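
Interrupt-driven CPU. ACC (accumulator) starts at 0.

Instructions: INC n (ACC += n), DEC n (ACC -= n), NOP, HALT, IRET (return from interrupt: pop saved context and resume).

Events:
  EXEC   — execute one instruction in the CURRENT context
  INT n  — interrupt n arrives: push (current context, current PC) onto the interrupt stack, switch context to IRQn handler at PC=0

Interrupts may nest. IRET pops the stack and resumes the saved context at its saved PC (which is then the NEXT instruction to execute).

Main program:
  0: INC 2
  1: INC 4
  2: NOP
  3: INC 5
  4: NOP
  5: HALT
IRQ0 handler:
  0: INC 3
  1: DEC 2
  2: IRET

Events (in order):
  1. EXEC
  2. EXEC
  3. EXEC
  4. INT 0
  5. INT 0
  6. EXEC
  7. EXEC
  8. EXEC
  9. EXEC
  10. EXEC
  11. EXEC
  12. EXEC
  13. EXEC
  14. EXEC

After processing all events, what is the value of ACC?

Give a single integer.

Answer: 13

Derivation:
Event 1 (EXEC): [MAIN] PC=0: INC 2 -> ACC=2
Event 2 (EXEC): [MAIN] PC=1: INC 4 -> ACC=6
Event 3 (EXEC): [MAIN] PC=2: NOP
Event 4 (INT 0): INT 0 arrives: push (MAIN, PC=3), enter IRQ0 at PC=0 (depth now 1)
Event 5 (INT 0): INT 0 arrives: push (IRQ0, PC=0), enter IRQ0 at PC=0 (depth now 2)
Event 6 (EXEC): [IRQ0] PC=0: INC 3 -> ACC=9
Event 7 (EXEC): [IRQ0] PC=1: DEC 2 -> ACC=7
Event 8 (EXEC): [IRQ0] PC=2: IRET -> resume IRQ0 at PC=0 (depth now 1)
Event 9 (EXEC): [IRQ0] PC=0: INC 3 -> ACC=10
Event 10 (EXEC): [IRQ0] PC=1: DEC 2 -> ACC=8
Event 11 (EXEC): [IRQ0] PC=2: IRET -> resume MAIN at PC=3 (depth now 0)
Event 12 (EXEC): [MAIN] PC=3: INC 5 -> ACC=13
Event 13 (EXEC): [MAIN] PC=4: NOP
Event 14 (EXEC): [MAIN] PC=5: HALT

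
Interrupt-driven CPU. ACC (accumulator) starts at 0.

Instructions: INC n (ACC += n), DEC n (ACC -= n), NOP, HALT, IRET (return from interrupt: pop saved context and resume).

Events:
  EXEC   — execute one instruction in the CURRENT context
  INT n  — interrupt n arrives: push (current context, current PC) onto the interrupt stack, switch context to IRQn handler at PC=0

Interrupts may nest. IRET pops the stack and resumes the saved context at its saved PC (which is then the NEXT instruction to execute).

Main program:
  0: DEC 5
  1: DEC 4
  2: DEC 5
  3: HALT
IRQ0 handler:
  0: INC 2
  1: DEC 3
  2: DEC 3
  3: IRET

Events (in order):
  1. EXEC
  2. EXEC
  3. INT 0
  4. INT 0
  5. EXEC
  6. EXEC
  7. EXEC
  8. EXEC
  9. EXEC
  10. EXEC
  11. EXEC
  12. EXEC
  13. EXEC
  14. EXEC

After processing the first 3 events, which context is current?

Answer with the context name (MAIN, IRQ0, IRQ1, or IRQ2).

Answer: IRQ0

Derivation:
Event 1 (EXEC): [MAIN] PC=0: DEC 5 -> ACC=-5
Event 2 (EXEC): [MAIN] PC=1: DEC 4 -> ACC=-9
Event 3 (INT 0): INT 0 arrives: push (MAIN, PC=2), enter IRQ0 at PC=0 (depth now 1)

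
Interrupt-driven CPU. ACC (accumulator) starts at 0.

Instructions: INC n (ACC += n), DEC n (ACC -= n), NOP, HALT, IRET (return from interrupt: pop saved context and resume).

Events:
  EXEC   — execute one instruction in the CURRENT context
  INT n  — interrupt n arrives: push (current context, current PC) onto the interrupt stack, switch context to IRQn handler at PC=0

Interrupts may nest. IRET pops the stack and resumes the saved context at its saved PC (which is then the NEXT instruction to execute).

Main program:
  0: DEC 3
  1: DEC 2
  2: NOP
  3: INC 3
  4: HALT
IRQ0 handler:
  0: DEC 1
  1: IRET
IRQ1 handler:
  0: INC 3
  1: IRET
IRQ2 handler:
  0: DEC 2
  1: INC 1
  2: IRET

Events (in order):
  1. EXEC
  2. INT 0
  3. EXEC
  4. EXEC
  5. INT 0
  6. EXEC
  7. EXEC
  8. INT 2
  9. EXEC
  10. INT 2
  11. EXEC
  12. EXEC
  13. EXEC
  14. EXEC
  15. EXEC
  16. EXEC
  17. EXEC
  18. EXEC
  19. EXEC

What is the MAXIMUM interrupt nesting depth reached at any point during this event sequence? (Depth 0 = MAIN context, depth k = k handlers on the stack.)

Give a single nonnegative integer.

Event 1 (EXEC): [MAIN] PC=0: DEC 3 -> ACC=-3 [depth=0]
Event 2 (INT 0): INT 0 arrives: push (MAIN, PC=1), enter IRQ0 at PC=0 (depth now 1) [depth=1]
Event 3 (EXEC): [IRQ0] PC=0: DEC 1 -> ACC=-4 [depth=1]
Event 4 (EXEC): [IRQ0] PC=1: IRET -> resume MAIN at PC=1 (depth now 0) [depth=0]
Event 5 (INT 0): INT 0 arrives: push (MAIN, PC=1), enter IRQ0 at PC=0 (depth now 1) [depth=1]
Event 6 (EXEC): [IRQ0] PC=0: DEC 1 -> ACC=-5 [depth=1]
Event 7 (EXEC): [IRQ0] PC=1: IRET -> resume MAIN at PC=1 (depth now 0) [depth=0]
Event 8 (INT 2): INT 2 arrives: push (MAIN, PC=1), enter IRQ2 at PC=0 (depth now 1) [depth=1]
Event 9 (EXEC): [IRQ2] PC=0: DEC 2 -> ACC=-7 [depth=1]
Event 10 (INT 2): INT 2 arrives: push (IRQ2, PC=1), enter IRQ2 at PC=0 (depth now 2) [depth=2]
Event 11 (EXEC): [IRQ2] PC=0: DEC 2 -> ACC=-9 [depth=2]
Event 12 (EXEC): [IRQ2] PC=1: INC 1 -> ACC=-8 [depth=2]
Event 13 (EXEC): [IRQ2] PC=2: IRET -> resume IRQ2 at PC=1 (depth now 1) [depth=1]
Event 14 (EXEC): [IRQ2] PC=1: INC 1 -> ACC=-7 [depth=1]
Event 15 (EXEC): [IRQ2] PC=2: IRET -> resume MAIN at PC=1 (depth now 0) [depth=0]
Event 16 (EXEC): [MAIN] PC=1: DEC 2 -> ACC=-9 [depth=0]
Event 17 (EXEC): [MAIN] PC=2: NOP [depth=0]
Event 18 (EXEC): [MAIN] PC=3: INC 3 -> ACC=-6 [depth=0]
Event 19 (EXEC): [MAIN] PC=4: HALT [depth=0]
Max depth observed: 2

Answer: 2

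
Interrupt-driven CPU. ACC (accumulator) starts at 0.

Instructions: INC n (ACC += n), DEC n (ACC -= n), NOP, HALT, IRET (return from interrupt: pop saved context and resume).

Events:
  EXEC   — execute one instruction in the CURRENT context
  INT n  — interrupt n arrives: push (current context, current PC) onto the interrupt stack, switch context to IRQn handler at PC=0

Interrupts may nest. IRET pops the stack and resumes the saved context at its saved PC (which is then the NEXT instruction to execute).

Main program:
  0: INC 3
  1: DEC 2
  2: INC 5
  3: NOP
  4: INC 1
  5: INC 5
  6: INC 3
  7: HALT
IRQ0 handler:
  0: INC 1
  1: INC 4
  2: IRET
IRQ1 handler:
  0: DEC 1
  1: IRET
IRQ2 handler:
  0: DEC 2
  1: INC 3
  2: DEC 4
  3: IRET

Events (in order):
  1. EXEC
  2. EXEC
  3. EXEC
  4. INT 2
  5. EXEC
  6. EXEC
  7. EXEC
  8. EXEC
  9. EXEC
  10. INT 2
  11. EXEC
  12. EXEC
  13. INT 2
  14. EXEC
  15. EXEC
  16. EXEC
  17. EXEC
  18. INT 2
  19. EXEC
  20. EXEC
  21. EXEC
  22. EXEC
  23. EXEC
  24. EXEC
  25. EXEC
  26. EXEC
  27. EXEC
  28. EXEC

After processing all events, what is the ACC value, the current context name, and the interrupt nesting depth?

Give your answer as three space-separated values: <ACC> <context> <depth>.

Event 1 (EXEC): [MAIN] PC=0: INC 3 -> ACC=3
Event 2 (EXEC): [MAIN] PC=1: DEC 2 -> ACC=1
Event 3 (EXEC): [MAIN] PC=2: INC 5 -> ACC=6
Event 4 (INT 2): INT 2 arrives: push (MAIN, PC=3), enter IRQ2 at PC=0 (depth now 1)
Event 5 (EXEC): [IRQ2] PC=0: DEC 2 -> ACC=4
Event 6 (EXEC): [IRQ2] PC=1: INC 3 -> ACC=7
Event 7 (EXEC): [IRQ2] PC=2: DEC 4 -> ACC=3
Event 8 (EXEC): [IRQ2] PC=3: IRET -> resume MAIN at PC=3 (depth now 0)
Event 9 (EXEC): [MAIN] PC=3: NOP
Event 10 (INT 2): INT 2 arrives: push (MAIN, PC=4), enter IRQ2 at PC=0 (depth now 1)
Event 11 (EXEC): [IRQ2] PC=0: DEC 2 -> ACC=1
Event 12 (EXEC): [IRQ2] PC=1: INC 3 -> ACC=4
Event 13 (INT 2): INT 2 arrives: push (IRQ2, PC=2), enter IRQ2 at PC=0 (depth now 2)
Event 14 (EXEC): [IRQ2] PC=0: DEC 2 -> ACC=2
Event 15 (EXEC): [IRQ2] PC=1: INC 3 -> ACC=5
Event 16 (EXEC): [IRQ2] PC=2: DEC 4 -> ACC=1
Event 17 (EXEC): [IRQ2] PC=3: IRET -> resume IRQ2 at PC=2 (depth now 1)
Event 18 (INT 2): INT 2 arrives: push (IRQ2, PC=2), enter IRQ2 at PC=0 (depth now 2)
Event 19 (EXEC): [IRQ2] PC=0: DEC 2 -> ACC=-1
Event 20 (EXEC): [IRQ2] PC=1: INC 3 -> ACC=2
Event 21 (EXEC): [IRQ2] PC=2: DEC 4 -> ACC=-2
Event 22 (EXEC): [IRQ2] PC=3: IRET -> resume IRQ2 at PC=2 (depth now 1)
Event 23 (EXEC): [IRQ2] PC=2: DEC 4 -> ACC=-6
Event 24 (EXEC): [IRQ2] PC=3: IRET -> resume MAIN at PC=4 (depth now 0)
Event 25 (EXEC): [MAIN] PC=4: INC 1 -> ACC=-5
Event 26 (EXEC): [MAIN] PC=5: INC 5 -> ACC=0
Event 27 (EXEC): [MAIN] PC=6: INC 3 -> ACC=3
Event 28 (EXEC): [MAIN] PC=7: HALT

Answer: 3 MAIN 0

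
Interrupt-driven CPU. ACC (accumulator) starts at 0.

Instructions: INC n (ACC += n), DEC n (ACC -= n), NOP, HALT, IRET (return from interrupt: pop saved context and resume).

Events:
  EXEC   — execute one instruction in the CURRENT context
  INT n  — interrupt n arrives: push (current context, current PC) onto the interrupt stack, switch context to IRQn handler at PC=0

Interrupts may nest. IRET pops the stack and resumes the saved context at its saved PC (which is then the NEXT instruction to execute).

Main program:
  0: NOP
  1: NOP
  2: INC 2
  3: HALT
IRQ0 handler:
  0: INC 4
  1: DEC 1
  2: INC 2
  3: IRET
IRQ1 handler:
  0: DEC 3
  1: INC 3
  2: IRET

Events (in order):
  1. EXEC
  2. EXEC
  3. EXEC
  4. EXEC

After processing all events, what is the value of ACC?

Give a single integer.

Answer: 2

Derivation:
Event 1 (EXEC): [MAIN] PC=0: NOP
Event 2 (EXEC): [MAIN] PC=1: NOP
Event 3 (EXEC): [MAIN] PC=2: INC 2 -> ACC=2
Event 4 (EXEC): [MAIN] PC=3: HALT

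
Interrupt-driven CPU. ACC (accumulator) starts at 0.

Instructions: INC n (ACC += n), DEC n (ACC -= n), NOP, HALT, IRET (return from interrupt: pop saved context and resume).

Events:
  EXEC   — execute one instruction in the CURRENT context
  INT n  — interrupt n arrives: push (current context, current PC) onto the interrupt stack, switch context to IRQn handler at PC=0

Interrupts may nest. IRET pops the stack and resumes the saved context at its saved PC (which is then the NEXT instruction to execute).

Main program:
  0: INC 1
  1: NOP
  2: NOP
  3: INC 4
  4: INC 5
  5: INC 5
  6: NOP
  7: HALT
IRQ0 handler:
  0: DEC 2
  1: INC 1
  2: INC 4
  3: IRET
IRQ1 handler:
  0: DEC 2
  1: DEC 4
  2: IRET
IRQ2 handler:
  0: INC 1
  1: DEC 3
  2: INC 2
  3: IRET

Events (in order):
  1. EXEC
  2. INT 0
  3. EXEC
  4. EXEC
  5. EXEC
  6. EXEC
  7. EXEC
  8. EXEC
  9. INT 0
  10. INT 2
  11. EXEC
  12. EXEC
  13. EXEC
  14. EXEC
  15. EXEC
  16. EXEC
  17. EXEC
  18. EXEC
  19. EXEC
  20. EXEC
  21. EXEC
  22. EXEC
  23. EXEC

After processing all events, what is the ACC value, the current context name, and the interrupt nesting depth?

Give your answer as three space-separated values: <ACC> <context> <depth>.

Answer: 21 MAIN 0

Derivation:
Event 1 (EXEC): [MAIN] PC=0: INC 1 -> ACC=1
Event 2 (INT 0): INT 0 arrives: push (MAIN, PC=1), enter IRQ0 at PC=0 (depth now 1)
Event 3 (EXEC): [IRQ0] PC=0: DEC 2 -> ACC=-1
Event 4 (EXEC): [IRQ0] PC=1: INC 1 -> ACC=0
Event 5 (EXEC): [IRQ0] PC=2: INC 4 -> ACC=4
Event 6 (EXEC): [IRQ0] PC=3: IRET -> resume MAIN at PC=1 (depth now 0)
Event 7 (EXEC): [MAIN] PC=1: NOP
Event 8 (EXEC): [MAIN] PC=2: NOP
Event 9 (INT 0): INT 0 arrives: push (MAIN, PC=3), enter IRQ0 at PC=0 (depth now 1)
Event 10 (INT 2): INT 2 arrives: push (IRQ0, PC=0), enter IRQ2 at PC=0 (depth now 2)
Event 11 (EXEC): [IRQ2] PC=0: INC 1 -> ACC=5
Event 12 (EXEC): [IRQ2] PC=1: DEC 3 -> ACC=2
Event 13 (EXEC): [IRQ2] PC=2: INC 2 -> ACC=4
Event 14 (EXEC): [IRQ2] PC=3: IRET -> resume IRQ0 at PC=0 (depth now 1)
Event 15 (EXEC): [IRQ0] PC=0: DEC 2 -> ACC=2
Event 16 (EXEC): [IRQ0] PC=1: INC 1 -> ACC=3
Event 17 (EXEC): [IRQ0] PC=2: INC 4 -> ACC=7
Event 18 (EXEC): [IRQ0] PC=3: IRET -> resume MAIN at PC=3 (depth now 0)
Event 19 (EXEC): [MAIN] PC=3: INC 4 -> ACC=11
Event 20 (EXEC): [MAIN] PC=4: INC 5 -> ACC=16
Event 21 (EXEC): [MAIN] PC=5: INC 5 -> ACC=21
Event 22 (EXEC): [MAIN] PC=6: NOP
Event 23 (EXEC): [MAIN] PC=7: HALT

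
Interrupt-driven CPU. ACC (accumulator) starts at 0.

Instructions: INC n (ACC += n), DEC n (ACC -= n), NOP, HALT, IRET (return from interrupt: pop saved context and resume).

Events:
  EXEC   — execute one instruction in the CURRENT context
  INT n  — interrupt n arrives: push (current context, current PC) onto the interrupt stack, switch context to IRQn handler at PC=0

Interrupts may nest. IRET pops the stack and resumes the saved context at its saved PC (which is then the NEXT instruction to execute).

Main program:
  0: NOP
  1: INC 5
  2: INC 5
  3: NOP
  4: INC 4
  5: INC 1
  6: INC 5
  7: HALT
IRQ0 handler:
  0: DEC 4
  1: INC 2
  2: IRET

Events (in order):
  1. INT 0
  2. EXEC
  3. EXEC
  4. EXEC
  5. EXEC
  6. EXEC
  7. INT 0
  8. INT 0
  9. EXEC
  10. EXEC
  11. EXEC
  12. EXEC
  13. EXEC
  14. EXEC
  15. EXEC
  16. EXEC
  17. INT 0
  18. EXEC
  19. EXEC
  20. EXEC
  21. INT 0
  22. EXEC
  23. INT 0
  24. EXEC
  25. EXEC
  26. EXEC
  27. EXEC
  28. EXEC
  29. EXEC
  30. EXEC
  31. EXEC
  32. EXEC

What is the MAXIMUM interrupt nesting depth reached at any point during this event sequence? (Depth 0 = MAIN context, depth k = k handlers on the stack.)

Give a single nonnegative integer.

Event 1 (INT 0): INT 0 arrives: push (MAIN, PC=0), enter IRQ0 at PC=0 (depth now 1) [depth=1]
Event 2 (EXEC): [IRQ0] PC=0: DEC 4 -> ACC=-4 [depth=1]
Event 3 (EXEC): [IRQ0] PC=1: INC 2 -> ACC=-2 [depth=1]
Event 4 (EXEC): [IRQ0] PC=2: IRET -> resume MAIN at PC=0 (depth now 0) [depth=0]
Event 5 (EXEC): [MAIN] PC=0: NOP [depth=0]
Event 6 (EXEC): [MAIN] PC=1: INC 5 -> ACC=3 [depth=0]
Event 7 (INT 0): INT 0 arrives: push (MAIN, PC=2), enter IRQ0 at PC=0 (depth now 1) [depth=1]
Event 8 (INT 0): INT 0 arrives: push (IRQ0, PC=0), enter IRQ0 at PC=0 (depth now 2) [depth=2]
Event 9 (EXEC): [IRQ0] PC=0: DEC 4 -> ACC=-1 [depth=2]
Event 10 (EXEC): [IRQ0] PC=1: INC 2 -> ACC=1 [depth=2]
Event 11 (EXEC): [IRQ0] PC=2: IRET -> resume IRQ0 at PC=0 (depth now 1) [depth=1]
Event 12 (EXEC): [IRQ0] PC=0: DEC 4 -> ACC=-3 [depth=1]
Event 13 (EXEC): [IRQ0] PC=1: INC 2 -> ACC=-1 [depth=1]
Event 14 (EXEC): [IRQ0] PC=2: IRET -> resume MAIN at PC=2 (depth now 0) [depth=0]
Event 15 (EXEC): [MAIN] PC=2: INC 5 -> ACC=4 [depth=0]
Event 16 (EXEC): [MAIN] PC=3: NOP [depth=0]
Event 17 (INT 0): INT 0 arrives: push (MAIN, PC=4), enter IRQ0 at PC=0 (depth now 1) [depth=1]
Event 18 (EXEC): [IRQ0] PC=0: DEC 4 -> ACC=0 [depth=1]
Event 19 (EXEC): [IRQ0] PC=1: INC 2 -> ACC=2 [depth=1]
Event 20 (EXEC): [IRQ0] PC=2: IRET -> resume MAIN at PC=4 (depth now 0) [depth=0]
Event 21 (INT 0): INT 0 arrives: push (MAIN, PC=4), enter IRQ0 at PC=0 (depth now 1) [depth=1]
Event 22 (EXEC): [IRQ0] PC=0: DEC 4 -> ACC=-2 [depth=1]
Event 23 (INT 0): INT 0 arrives: push (IRQ0, PC=1), enter IRQ0 at PC=0 (depth now 2) [depth=2]
Event 24 (EXEC): [IRQ0] PC=0: DEC 4 -> ACC=-6 [depth=2]
Event 25 (EXEC): [IRQ0] PC=1: INC 2 -> ACC=-4 [depth=2]
Event 26 (EXEC): [IRQ0] PC=2: IRET -> resume IRQ0 at PC=1 (depth now 1) [depth=1]
Event 27 (EXEC): [IRQ0] PC=1: INC 2 -> ACC=-2 [depth=1]
Event 28 (EXEC): [IRQ0] PC=2: IRET -> resume MAIN at PC=4 (depth now 0) [depth=0]
Event 29 (EXEC): [MAIN] PC=4: INC 4 -> ACC=2 [depth=0]
Event 30 (EXEC): [MAIN] PC=5: INC 1 -> ACC=3 [depth=0]
Event 31 (EXEC): [MAIN] PC=6: INC 5 -> ACC=8 [depth=0]
Event 32 (EXEC): [MAIN] PC=7: HALT [depth=0]
Max depth observed: 2

Answer: 2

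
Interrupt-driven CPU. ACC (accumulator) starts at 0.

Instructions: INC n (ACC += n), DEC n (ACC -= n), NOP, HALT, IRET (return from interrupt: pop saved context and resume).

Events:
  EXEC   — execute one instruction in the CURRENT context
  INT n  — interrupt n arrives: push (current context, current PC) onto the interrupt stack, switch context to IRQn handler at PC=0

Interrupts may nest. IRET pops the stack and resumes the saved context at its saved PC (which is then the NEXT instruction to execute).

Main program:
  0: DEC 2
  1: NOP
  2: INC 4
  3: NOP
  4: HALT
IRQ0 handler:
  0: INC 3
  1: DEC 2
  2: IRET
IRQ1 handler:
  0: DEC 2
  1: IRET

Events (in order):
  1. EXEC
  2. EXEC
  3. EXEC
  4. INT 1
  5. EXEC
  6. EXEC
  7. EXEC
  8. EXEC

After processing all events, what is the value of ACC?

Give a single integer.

Answer: 0

Derivation:
Event 1 (EXEC): [MAIN] PC=0: DEC 2 -> ACC=-2
Event 2 (EXEC): [MAIN] PC=1: NOP
Event 3 (EXEC): [MAIN] PC=2: INC 4 -> ACC=2
Event 4 (INT 1): INT 1 arrives: push (MAIN, PC=3), enter IRQ1 at PC=0 (depth now 1)
Event 5 (EXEC): [IRQ1] PC=0: DEC 2 -> ACC=0
Event 6 (EXEC): [IRQ1] PC=1: IRET -> resume MAIN at PC=3 (depth now 0)
Event 7 (EXEC): [MAIN] PC=3: NOP
Event 8 (EXEC): [MAIN] PC=4: HALT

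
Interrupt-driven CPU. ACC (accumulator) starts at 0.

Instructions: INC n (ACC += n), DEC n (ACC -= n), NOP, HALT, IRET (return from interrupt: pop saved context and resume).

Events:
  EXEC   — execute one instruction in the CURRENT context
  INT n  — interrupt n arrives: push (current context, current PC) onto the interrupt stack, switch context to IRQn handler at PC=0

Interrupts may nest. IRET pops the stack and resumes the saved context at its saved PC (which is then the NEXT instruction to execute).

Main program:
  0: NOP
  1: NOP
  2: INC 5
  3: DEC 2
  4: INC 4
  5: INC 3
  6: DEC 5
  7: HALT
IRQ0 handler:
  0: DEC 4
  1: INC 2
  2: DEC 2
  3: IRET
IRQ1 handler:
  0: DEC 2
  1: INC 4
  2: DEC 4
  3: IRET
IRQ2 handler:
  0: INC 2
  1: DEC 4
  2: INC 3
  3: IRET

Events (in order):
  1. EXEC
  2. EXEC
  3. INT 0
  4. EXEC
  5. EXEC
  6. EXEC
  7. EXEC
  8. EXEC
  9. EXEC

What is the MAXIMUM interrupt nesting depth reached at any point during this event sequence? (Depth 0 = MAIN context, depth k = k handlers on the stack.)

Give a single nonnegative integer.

Event 1 (EXEC): [MAIN] PC=0: NOP [depth=0]
Event 2 (EXEC): [MAIN] PC=1: NOP [depth=0]
Event 3 (INT 0): INT 0 arrives: push (MAIN, PC=2), enter IRQ0 at PC=0 (depth now 1) [depth=1]
Event 4 (EXEC): [IRQ0] PC=0: DEC 4 -> ACC=-4 [depth=1]
Event 5 (EXEC): [IRQ0] PC=1: INC 2 -> ACC=-2 [depth=1]
Event 6 (EXEC): [IRQ0] PC=2: DEC 2 -> ACC=-4 [depth=1]
Event 7 (EXEC): [IRQ0] PC=3: IRET -> resume MAIN at PC=2 (depth now 0) [depth=0]
Event 8 (EXEC): [MAIN] PC=2: INC 5 -> ACC=1 [depth=0]
Event 9 (EXEC): [MAIN] PC=3: DEC 2 -> ACC=-1 [depth=0]
Max depth observed: 1

Answer: 1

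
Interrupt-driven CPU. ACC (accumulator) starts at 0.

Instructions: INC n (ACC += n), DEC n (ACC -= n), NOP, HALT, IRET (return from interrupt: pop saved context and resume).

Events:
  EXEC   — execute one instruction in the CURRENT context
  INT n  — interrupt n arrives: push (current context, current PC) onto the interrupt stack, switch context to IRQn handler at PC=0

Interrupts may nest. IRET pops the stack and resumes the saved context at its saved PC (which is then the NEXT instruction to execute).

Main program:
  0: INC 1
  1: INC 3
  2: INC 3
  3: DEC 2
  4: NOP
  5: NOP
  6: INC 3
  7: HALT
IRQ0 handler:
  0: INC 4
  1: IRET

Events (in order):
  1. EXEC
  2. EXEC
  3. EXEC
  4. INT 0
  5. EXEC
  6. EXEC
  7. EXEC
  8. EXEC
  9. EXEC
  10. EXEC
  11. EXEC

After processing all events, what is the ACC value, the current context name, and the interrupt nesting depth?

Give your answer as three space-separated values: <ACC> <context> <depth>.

Event 1 (EXEC): [MAIN] PC=0: INC 1 -> ACC=1
Event 2 (EXEC): [MAIN] PC=1: INC 3 -> ACC=4
Event 3 (EXEC): [MAIN] PC=2: INC 3 -> ACC=7
Event 4 (INT 0): INT 0 arrives: push (MAIN, PC=3), enter IRQ0 at PC=0 (depth now 1)
Event 5 (EXEC): [IRQ0] PC=0: INC 4 -> ACC=11
Event 6 (EXEC): [IRQ0] PC=1: IRET -> resume MAIN at PC=3 (depth now 0)
Event 7 (EXEC): [MAIN] PC=3: DEC 2 -> ACC=9
Event 8 (EXEC): [MAIN] PC=4: NOP
Event 9 (EXEC): [MAIN] PC=5: NOP
Event 10 (EXEC): [MAIN] PC=6: INC 3 -> ACC=12
Event 11 (EXEC): [MAIN] PC=7: HALT

Answer: 12 MAIN 0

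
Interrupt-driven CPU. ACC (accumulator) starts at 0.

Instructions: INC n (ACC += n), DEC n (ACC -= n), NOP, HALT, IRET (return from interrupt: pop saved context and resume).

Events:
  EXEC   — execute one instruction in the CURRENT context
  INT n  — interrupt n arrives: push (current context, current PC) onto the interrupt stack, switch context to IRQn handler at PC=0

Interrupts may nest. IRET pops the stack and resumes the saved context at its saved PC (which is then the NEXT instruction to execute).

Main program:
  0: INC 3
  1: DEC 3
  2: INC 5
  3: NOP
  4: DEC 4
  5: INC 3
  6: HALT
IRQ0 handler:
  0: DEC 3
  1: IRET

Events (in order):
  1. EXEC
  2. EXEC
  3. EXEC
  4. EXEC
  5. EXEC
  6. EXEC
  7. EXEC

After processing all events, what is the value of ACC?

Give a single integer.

Answer: 4

Derivation:
Event 1 (EXEC): [MAIN] PC=0: INC 3 -> ACC=3
Event 2 (EXEC): [MAIN] PC=1: DEC 3 -> ACC=0
Event 3 (EXEC): [MAIN] PC=2: INC 5 -> ACC=5
Event 4 (EXEC): [MAIN] PC=3: NOP
Event 5 (EXEC): [MAIN] PC=4: DEC 4 -> ACC=1
Event 6 (EXEC): [MAIN] PC=5: INC 3 -> ACC=4
Event 7 (EXEC): [MAIN] PC=6: HALT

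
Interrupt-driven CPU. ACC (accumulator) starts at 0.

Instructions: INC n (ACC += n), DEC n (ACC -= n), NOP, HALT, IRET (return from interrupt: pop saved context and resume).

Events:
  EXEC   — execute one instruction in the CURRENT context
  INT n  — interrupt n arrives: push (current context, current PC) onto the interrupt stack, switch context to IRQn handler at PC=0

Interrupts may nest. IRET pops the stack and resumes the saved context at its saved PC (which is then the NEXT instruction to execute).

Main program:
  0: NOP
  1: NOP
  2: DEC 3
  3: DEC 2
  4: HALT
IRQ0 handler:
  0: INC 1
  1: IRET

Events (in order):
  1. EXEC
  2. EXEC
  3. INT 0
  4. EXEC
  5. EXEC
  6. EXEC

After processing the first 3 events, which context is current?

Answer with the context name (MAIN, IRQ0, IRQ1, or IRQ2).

Answer: IRQ0

Derivation:
Event 1 (EXEC): [MAIN] PC=0: NOP
Event 2 (EXEC): [MAIN] PC=1: NOP
Event 3 (INT 0): INT 0 arrives: push (MAIN, PC=2), enter IRQ0 at PC=0 (depth now 1)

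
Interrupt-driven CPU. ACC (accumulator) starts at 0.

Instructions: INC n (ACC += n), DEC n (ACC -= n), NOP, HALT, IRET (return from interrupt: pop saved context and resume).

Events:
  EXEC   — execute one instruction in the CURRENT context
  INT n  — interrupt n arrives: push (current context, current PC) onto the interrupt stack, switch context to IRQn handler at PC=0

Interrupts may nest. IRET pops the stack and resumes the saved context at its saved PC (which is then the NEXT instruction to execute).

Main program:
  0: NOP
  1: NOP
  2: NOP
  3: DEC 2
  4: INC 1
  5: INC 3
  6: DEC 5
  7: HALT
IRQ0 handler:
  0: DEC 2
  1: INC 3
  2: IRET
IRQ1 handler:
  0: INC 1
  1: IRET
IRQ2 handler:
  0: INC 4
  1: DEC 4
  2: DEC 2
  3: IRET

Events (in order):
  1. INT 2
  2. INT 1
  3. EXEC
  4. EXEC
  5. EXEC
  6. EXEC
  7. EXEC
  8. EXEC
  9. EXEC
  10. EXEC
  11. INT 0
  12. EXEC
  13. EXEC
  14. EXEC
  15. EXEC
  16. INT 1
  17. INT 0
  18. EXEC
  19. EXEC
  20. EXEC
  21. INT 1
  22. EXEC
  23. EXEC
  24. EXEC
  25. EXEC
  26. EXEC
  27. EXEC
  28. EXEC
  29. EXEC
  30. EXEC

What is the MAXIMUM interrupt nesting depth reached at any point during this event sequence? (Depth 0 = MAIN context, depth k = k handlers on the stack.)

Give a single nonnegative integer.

Answer: 2

Derivation:
Event 1 (INT 2): INT 2 arrives: push (MAIN, PC=0), enter IRQ2 at PC=0 (depth now 1) [depth=1]
Event 2 (INT 1): INT 1 arrives: push (IRQ2, PC=0), enter IRQ1 at PC=0 (depth now 2) [depth=2]
Event 3 (EXEC): [IRQ1] PC=0: INC 1 -> ACC=1 [depth=2]
Event 4 (EXEC): [IRQ1] PC=1: IRET -> resume IRQ2 at PC=0 (depth now 1) [depth=1]
Event 5 (EXEC): [IRQ2] PC=0: INC 4 -> ACC=5 [depth=1]
Event 6 (EXEC): [IRQ2] PC=1: DEC 4 -> ACC=1 [depth=1]
Event 7 (EXEC): [IRQ2] PC=2: DEC 2 -> ACC=-1 [depth=1]
Event 8 (EXEC): [IRQ2] PC=3: IRET -> resume MAIN at PC=0 (depth now 0) [depth=0]
Event 9 (EXEC): [MAIN] PC=0: NOP [depth=0]
Event 10 (EXEC): [MAIN] PC=1: NOP [depth=0]
Event 11 (INT 0): INT 0 arrives: push (MAIN, PC=2), enter IRQ0 at PC=0 (depth now 1) [depth=1]
Event 12 (EXEC): [IRQ0] PC=0: DEC 2 -> ACC=-3 [depth=1]
Event 13 (EXEC): [IRQ0] PC=1: INC 3 -> ACC=0 [depth=1]
Event 14 (EXEC): [IRQ0] PC=2: IRET -> resume MAIN at PC=2 (depth now 0) [depth=0]
Event 15 (EXEC): [MAIN] PC=2: NOP [depth=0]
Event 16 (INT 1): INT 1 arrives: push (MAIN, PC=3), enter IRQ1 at PC=0 (depth now 1) [depth=1]
Event 17 (INT 0): INT 0 arrives: push (IRQ1, PC=0), enter IRQ0 at PC=0 (depth now 2) [depth=2]
Event 18 (EXEC): [IRQ0] PC=0: DEC 2 -> ACC=-2 [depth=2]
Event 19 (EXEC): [IRQ0] PC=1: INC 3 -> ACC=1 [depth=2]
Event 20 (EXEC): [IRQ0] PC=2: IRET -> resume IRQ1 at PC=0 (depth now 1) [depth=1]
Event 21 (INT 1): INT 1 arrives: push (IRQ1, PC=0), enter IRQ1 at PC=0 (depth now 2) [depth=2]
Event 22 (EXEC): [IRQ1] PC=0: INC 1 -> ACC=2 [depth=2]
Event 23 (EXEC): [IRQ1] PC=1: IRET -> resume IRQ1 at PC=0 (depth now 1) [depth=1]
Event 24 (EXEC): [IRQ1] PC=0: INC 1 -> ACC=3 [depth=1]
Event 25 (EXEC): [IRQ1] PC=1: IRET -> resume MAIN at PC=3 (depth now 0) [depth=0]
Event 26 (EXEC): [MAIN] PC=3: DEC 2 -> ACC=1 [depth=0]
Event 27 (EXEC): [MAIN] PC=4: INC 1 -> ACC=2 [depth=0]
Event 28 (EXEC): [MAIN] PC=5: INC 3 -> ACC=5 [depth=0]
Event 29 (EXEC): [MAIN] PC=6: DEC 5 -> ACC=0 [depth=0]
Event 30 (EXEC): [MAIN] PC=7: HALT [depth=0]
Max depth observed: 2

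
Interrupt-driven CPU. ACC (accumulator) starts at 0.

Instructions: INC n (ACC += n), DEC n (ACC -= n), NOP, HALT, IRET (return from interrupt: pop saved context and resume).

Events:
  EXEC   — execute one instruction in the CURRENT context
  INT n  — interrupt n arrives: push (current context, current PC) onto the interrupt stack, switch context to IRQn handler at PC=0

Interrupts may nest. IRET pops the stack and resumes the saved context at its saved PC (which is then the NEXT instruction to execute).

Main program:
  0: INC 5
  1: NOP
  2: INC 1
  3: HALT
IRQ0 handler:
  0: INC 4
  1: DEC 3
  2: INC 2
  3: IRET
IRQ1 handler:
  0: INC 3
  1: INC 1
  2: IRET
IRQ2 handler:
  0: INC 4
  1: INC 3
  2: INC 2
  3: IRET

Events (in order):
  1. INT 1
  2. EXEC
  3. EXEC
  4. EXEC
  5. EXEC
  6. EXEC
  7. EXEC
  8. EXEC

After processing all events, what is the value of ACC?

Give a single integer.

Answer: 10

Derivation:
Event 1 (INT 1): INT 1 arrives: push (MAIN, PC=0), enter IRQ1 at PC=0 (depth now 1)
Event 2 (EXEC): [IRQ1] PC=0: INC 3 -> ACC=3
Event 3 (EXEC): [IRQ1] PC=1: INC 1 -> ACC=4
Event 4 (EXEC): [IRQ1] PC=2: IRET -> resume MAIN at PC=0 (depth now 0)
Event 5 (EXEC): [MAIN] PC=0: INC 5 -> ACC=9
Event 6 (EXEC): [MAIN] PC=1: NOP
Event 7 (EXEC): [MAIN] PC=2: INC 1 -> ACC=10
Event 8 (EXEC): [MAIN] PC=3: HALT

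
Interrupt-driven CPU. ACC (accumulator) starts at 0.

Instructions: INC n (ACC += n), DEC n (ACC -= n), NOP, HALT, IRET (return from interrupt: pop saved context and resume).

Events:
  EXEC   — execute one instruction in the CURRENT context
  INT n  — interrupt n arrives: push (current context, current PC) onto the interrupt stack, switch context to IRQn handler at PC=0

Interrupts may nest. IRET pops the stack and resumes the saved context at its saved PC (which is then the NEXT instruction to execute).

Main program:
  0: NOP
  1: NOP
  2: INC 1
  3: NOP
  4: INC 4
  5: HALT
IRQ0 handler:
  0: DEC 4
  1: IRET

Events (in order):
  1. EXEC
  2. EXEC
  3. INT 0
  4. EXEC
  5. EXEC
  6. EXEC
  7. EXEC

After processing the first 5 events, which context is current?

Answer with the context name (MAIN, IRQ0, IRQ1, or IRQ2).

Event 1 (EXEC): [MAIN] PC=0: NOP
Event 2 (EXEC): [MAIN] PC=1: NOP
Event 3 (INT 0): INT 0 arrives: push (MAIN, PC=2), enter IRQ0 at PC=0 (depth now 1)
Event 4 (EXEC): [IRQ0] PC=0: DEC 4 -> ACC=-4
Event 5 (EXEC): [IRQ0] PC=1: IRET -> resume MAIN at PC=2 (depth now 0)

Answer: MAIN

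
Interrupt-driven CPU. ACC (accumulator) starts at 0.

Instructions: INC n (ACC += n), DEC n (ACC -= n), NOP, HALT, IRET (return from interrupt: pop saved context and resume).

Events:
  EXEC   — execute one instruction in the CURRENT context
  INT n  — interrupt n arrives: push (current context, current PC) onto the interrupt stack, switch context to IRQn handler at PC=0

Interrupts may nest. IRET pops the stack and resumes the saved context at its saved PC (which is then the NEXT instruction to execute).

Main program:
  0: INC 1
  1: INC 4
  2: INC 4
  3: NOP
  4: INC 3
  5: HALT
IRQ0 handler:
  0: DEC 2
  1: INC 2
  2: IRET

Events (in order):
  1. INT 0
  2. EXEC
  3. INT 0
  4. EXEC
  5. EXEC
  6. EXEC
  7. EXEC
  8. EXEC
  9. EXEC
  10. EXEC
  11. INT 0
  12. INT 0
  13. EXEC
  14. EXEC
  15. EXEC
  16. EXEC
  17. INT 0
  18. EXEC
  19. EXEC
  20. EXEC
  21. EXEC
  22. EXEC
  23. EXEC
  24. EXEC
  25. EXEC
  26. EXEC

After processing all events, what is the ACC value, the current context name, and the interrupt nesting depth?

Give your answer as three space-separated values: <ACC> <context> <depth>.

Answer: 12 MAIN 0

Derivation:
Event 1 (INT 0): INT 0 arrives: push (MAIN, PC=0), enter IRQ0 at PC=0 (depth now 1)
Event 2 (EXEC): [IRQ0] PC=0: DEC 2 -> ACC=-2
Event 3 (INT 0): INT 0 arrives: push (IRQ0, PC=1), enter IRQ0 at PC=0 (depth now 2)
Event 4 (EXEC): [IRQ0] PC=0: DEC 2 -> ACC=-4
Event 5 (EXEC): [IRQ0] PC=1: INC 2 -> ACC=-2
Event 6 (EXEC): [IRQ0] PC=2: IRET -> resume IRQ0 at PC=1 (depth now 1)
Event 7 (EXEC): [IRQ0] PC=1: INC 2 -> ACC=0
Event 8 (EXEC): [IRQ0] PC=2: IRET -> resume MAIN at PC=0 (depth now 0)
Event 9 (EXEC): [MAIN] PC=0: INC 1 -> ACC=1
Event 10 (EXEC): [MAIN] PC=1: INC 4 -> ACC=5
Event 11 (INT 0): INT 0 arrives: push (MAIN, PC=2), enter IRQ0 at PC=0 (depth now 1)
Event 12 (INT 0): INT 0 arrives: push (IRQ0, PC=0), enter IRQ0 at PC=0 (depth now 2)
Event 13 (EXEC): [IRQ0] PC=0: DEC 2 -> ACC=3
Event 14 (EXEC): [IRQ0] PC=1: INC 2 -> ACC=5
Event 15 (EXEC): [IRQ0] PC=2: IRET -> resume IRQ0 at PC=0 (depth now 1)
Event 16 (EXEC): [IRQ0] PC=0: DEC 2 -> ACC=3
Event 17 (INT 0): INT 0 arrives: push (IRQ0, PC=1), enter IRQ0 at PC=0 (depth now 2)
Event 18 (EXEC): [IRQ0] PC=0: DEC 2 -> ACC=1
Event 19 (EXEC): [IRQ0] PC=1: INC 2 -> ACC=3
Event 20 (EXEC): [IRQ0] PC=2: IRET -> resume IRQ0 at PC=1 (depth now 1)
Event 21 (EXEC): [IRQ0] PC=1: INC 2 -> ACC=5
Event 22 (EXEC): [IRQ0] PC=2: IRET -> resume MAIN at PC=2 (depth now 0)
Event 23 (EXEC): [MAIN] PC=2: INC 4 -> ACC=9
Event 24 (EXEC): [MAIN] PC=3: NOP
Event 25 (EXEC): [MAIN] PC=4: INC 3 -> ACC=12
Event 26 (EXEC): [MAIN] PC=5: HALT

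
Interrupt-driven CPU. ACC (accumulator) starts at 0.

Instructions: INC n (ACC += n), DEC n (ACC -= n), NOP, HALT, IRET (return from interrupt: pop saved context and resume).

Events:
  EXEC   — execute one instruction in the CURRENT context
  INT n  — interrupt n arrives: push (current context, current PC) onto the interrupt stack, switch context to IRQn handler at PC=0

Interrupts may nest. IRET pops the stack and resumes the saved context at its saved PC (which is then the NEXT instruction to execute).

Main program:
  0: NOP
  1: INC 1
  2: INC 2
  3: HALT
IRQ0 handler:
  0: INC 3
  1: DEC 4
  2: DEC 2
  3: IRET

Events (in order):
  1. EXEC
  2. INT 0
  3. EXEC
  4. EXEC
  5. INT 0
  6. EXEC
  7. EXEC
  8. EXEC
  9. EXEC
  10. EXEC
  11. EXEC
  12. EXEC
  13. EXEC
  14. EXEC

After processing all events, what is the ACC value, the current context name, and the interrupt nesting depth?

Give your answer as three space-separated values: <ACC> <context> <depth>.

Answer: -3 MAIN 0

Derivation:
Event 1 (EXEC): [MAIN] PC=0: NOP
Event 2 (INT 0): INT 0 arrives: push (MAIN, PC=1), enter IRQ0 at PC=0 (depth now 1)
Event 3 (EXEC): [IRQ0] PC=0: INC 3 -> ACC=3
Event 4 (EXEC): [IRQ0] PC=1: DEC 4 -> ACC=-1
Event 5 (INT 0): INT 0 arrives: push (IRQ0, PC=2), enter IRQ0 at PC=0 (depth now 2)
Event 6 (EXEC): [IRQ0] PC=0: INC 3 -> ACC=2
Event 7 (EXEC): [IRQ0] PC=1: DEC 4 -> ACC=-2
Event 8 (EXEC): [IRQ0] PC=2: DEC 2 -> ACC=-4
Event 9 (EXEC): [IRQ0] PC=3: IRET -> resume IRQ0 at PC=2 (depth now 1)
Event 10 (EXEC): [IRQ0] PC=2: DEC 2 -> ACC=-6
Event 11 (EXEC): [IRQ0] PC=3: IRET -> resume MAIN at PC=1 (depth now 0)
Event 12 (EXEC): [MAIN] PC=1: INC 1 -> ACC=-5
Event 13 (EXEC): [MAIN] PC=2: INC 2 -> ACC=-3
Event 14 (EXEC): [MAIN] PC=3: HALT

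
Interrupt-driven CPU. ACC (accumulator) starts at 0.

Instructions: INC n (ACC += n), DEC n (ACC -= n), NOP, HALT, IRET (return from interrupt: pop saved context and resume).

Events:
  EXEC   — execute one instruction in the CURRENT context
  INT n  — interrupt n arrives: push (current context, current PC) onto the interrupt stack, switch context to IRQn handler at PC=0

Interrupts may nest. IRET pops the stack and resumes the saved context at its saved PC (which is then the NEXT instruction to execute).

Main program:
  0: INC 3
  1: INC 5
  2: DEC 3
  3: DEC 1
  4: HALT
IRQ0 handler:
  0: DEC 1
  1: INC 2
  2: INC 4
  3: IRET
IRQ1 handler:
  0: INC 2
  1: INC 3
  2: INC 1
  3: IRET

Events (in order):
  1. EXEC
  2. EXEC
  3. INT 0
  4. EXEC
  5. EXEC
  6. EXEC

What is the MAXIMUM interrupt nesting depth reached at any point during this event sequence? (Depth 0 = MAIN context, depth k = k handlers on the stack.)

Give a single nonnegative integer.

Event 1 (EXEC): [MAIN] PC=0: INC 3 -> ACC=3 [depth=0]
Event 2 (EXEC): [MAIN] PC=1: INC 5 -> ACC=8 [depth=0]
Event 3 (INT 0): INT 0 arrives: push (MAIN, PC=2), enter IRQ0 at PC=0 (depth now 1) [depth=1]
Event 4 (EXEC): [IRQ0] PC=0: DEC 1 -> ACC=7 [depth=1]
Event 5 (EXEC): [IRQ0] PC=1: INC 2 -> ACC=9 [depth=1]
Event 6 (EXEC): [IRQ0] PC=2: INC 4 -> ACC=13 [depth=1]
Max depth observed: 1

Answer: 1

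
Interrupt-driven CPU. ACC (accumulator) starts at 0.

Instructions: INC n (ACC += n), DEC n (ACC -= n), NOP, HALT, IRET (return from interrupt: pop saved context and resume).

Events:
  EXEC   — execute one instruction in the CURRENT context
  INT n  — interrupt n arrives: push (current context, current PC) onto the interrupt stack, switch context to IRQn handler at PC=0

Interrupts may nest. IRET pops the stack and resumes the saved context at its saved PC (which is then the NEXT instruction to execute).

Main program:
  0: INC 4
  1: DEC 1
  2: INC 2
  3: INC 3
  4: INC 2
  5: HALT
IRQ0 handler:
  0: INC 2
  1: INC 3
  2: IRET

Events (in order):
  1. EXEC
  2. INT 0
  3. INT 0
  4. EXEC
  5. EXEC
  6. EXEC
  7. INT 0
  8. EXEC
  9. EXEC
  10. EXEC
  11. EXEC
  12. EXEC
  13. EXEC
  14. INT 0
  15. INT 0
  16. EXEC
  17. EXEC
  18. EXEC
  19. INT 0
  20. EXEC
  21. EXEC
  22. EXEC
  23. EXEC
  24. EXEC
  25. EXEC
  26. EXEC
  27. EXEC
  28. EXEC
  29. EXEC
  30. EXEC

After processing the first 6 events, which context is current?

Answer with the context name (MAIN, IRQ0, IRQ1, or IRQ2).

Event 1 (EXEC): [MAIN] PC=0: INC 4 -> ACC=4
Event 2 (INT 0): INT 0 arrives: push (MAIN, PC=1), enter IRQ0 at PC=0 (depth now 1)
Event 3 (INT 0): INT 0 arrives: push (IRQ0, PC=0), enter IRQ0 at PC=0 (depth now 2)
Event 4 (EXEC): [IRQ0] PC=0: INC 2 -> ACC=6
Event 5 (EXEC): [IRQ0] PC=1: INC 3 -> ACC=9
Event 6 (EXEC): [IRQ0] PC=2: IRET -> resume IRQ0 at PC=0 (depth now 1)

Answer: IRQ0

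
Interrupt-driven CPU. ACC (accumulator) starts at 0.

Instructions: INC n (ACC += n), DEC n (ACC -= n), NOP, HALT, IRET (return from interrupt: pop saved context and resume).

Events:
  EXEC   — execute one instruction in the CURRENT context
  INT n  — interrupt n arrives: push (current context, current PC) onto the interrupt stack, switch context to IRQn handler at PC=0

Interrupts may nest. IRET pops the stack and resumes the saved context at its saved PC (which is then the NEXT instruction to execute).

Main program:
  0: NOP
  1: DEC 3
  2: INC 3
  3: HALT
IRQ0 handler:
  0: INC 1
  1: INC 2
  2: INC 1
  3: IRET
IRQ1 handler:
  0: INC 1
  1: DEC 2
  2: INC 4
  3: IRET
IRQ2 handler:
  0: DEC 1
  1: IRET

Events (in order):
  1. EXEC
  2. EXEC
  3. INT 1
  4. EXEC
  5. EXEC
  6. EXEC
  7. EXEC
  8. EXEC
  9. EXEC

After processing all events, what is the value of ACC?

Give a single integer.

Event 1 (EXEC): [MAIN] PC=0: NOP
Event 2 (EXEC): [MAIN] PC=1: DEC 3 -> ACC=-3
Event 3 (INT 1): INT 1 arrives: push (MAIN, PC=2), enter IRQ1 at PC=0 (depth now 1)
Event 4 (EXEC): [IRQ1] PC=0: INC 1 -> ACC=-2
Event 5 (EXEC): [IRQ1] PC=1: DEC 2 -> ACC=-4
Event 6 (EXEC): [IRQ1] PC=2: INC 4 -> ACC=0
Event 7 (EXEC): [IRQ1] PC=3: IRET -> resume MAIN at PC=2 (depth now 0)
Event 8 (EXEC): [MAIN] PC=2: INC 3 -> ACC=3
Event 9 (EXEC): [MAIN] PC=3: HALT

Answer: 3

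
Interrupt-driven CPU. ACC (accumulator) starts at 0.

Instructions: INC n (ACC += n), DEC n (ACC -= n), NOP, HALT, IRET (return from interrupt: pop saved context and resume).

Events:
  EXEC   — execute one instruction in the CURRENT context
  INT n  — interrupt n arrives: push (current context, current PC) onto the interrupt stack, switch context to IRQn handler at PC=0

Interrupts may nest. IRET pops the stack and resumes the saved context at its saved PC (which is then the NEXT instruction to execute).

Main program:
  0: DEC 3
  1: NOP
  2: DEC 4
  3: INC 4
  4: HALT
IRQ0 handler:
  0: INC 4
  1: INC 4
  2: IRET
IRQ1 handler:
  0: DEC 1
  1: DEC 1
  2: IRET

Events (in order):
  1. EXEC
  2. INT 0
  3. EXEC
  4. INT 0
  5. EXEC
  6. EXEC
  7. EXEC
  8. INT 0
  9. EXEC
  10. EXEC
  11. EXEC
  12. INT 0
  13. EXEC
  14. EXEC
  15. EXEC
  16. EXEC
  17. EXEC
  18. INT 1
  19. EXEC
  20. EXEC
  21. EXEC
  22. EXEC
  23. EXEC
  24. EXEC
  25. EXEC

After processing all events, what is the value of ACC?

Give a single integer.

Answer: 27

Derivation:
Event 1 (EXEC): [MAIN] PC=0: DEC 3 -> ACC=-3
Event 2 (INT 0): INT 0 arrives: push (MAIN, PC=1), enter IRQ0 at PC=0 (depth now 1)
Event 3 (EXEC): [IRQ0] PC=0: INC 4 -> ACC=1
Event 4 (INT 0): INT 0 arrives: push (IRQ0, PC=1), enter IRQ0 at PC=0 (depth now 2)
Event 5 (EXEC): [IRQ0] PC=0: INC 4 -> ACC=5
Event 6 (EXEC): [IRQ0] PC=1: INC 4 -> ACC=9
Event 7 (EXEC): [IRQ0] PC=2: IRET -> resume IRQ0 at PC=1 (depth now 1)
Event 8 (INT 0): INT 0 arrives: push (IRQ0, PC=1), enter IRQ0 at PC=0 (depth now 2)
Event 9 (EXEC): [IRQ0] PC=0: INC 4 -> ACC=13
Event 10 (EXEC): [IRQ0] PC=1: INC 4 -> ACC=17
Event 11 (EXEC): [IRQ0] PC=2: IRET -> resume IRQ0 at PC=1 (depth now 1)
Event 12 (INT 0): INT 0 arrives: push (IRQ0, PC=1), enter IRQ0 at PC=0 (depth now 2)
Event 13 (EXEC): [IRQ0] PC=0: INC 4 -> ACC=21
Event 14 (EXEC): [IRQ0] PC=1: INC 4 -> ACC=25
Event 15 (EXEC): [IRQ0] PC=2: IRET -> resume IRQ0 at PC=1 (depth now 1)
Event 16 (EXEC): [IRQ0] PC=1: INC 4 -> ACC=29
Event 17 (EXEC): [IRQ0] PC=2: IRET -> resume MAIN at PC=1 (depth now 0)
Event 18 (INT 1): INT 1 arrives: push (MAIN, PC=1), enter IRQ1 at PC=0 (depth now 1)
Event 19 (EXEC): [IRQ1] PC=0: DEC 1 -> ACC=28
Event 20 (EXEC): [IRQ1] PC=1: DEC 1 -> ACC=27
Event 21 (EXEC): [IRQ1] PC=2: IRET -> resume MAIN at PC=1 (depth now 0)
Event 22 (EXEC): [MAIN] PC=1: NOP
Event 23 (EXEC): [MAIN] PC=2: DEC 4 -> ACC=23
Event 24 (EXEC): [MAIN] PC=3: INC 4 -> ACC=27
Event 25 (EXEC): [MAIN] PC=4: HALT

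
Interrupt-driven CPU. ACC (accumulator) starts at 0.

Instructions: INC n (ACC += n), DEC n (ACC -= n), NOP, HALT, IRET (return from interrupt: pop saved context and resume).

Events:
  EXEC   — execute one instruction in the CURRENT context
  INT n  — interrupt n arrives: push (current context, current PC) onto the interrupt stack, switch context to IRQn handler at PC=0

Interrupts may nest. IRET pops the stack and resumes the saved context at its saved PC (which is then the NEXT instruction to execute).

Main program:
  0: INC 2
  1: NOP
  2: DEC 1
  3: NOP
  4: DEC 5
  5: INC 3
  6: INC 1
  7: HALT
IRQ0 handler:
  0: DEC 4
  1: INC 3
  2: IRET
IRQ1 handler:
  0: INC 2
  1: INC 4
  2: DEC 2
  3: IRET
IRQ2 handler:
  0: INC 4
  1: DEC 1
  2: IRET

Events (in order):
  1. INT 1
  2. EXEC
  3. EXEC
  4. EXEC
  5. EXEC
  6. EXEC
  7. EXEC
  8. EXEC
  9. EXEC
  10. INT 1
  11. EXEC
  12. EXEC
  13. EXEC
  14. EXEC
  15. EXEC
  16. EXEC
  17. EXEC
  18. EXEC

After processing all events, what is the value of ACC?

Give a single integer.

Event 1 (INT 1): INT 1 arrives: push (MAIN, PC=0), enter IRQ1 at PC=0 (depth now 1)
Event 2 (EXEC): [IRQ1] PC=0: INC 2 -> ACC=2
Event 3 (EXEC): [IRQ1] PC=1: INC 4 -> ACC=6
Event 4 (EXEC): [IRQ1] PC=2: DEC 2 -> ACC=4
Event 5 (EXEC): [IRQ1] PC=3: IRET -> resume MAIN at PC=0 (depth now 0)
Event 6 (EXEC): [MAIN] PC=0: INC 2 -> ACC=6
Event 7 (EXEC): [MAIN] PC=1: NOP
Event 8 (EXEC): [MAIN] PC=2: DEC 1 -> ACC=5
Event 9 (EXEC): [MAIN] PC=3: NOP
Event 10 (INT 1): INT 1 arrives: push (MAIN, PC=4), enter IRQ1 at PC=0 (depth now 1)
Event 11 (EXEC): [IRQ1] PC=0: INC 2 -> ACC=7
Event 12 (EXEC): [IRQ1] PC=1: INC 4 -> ACC=11
Event 13 (EXEC): [IRQ1] PC=2: DEC 2 -> ACC=9
Event 14 (EXEC): [IRQ1] PC=3: IRET -> resume MAIN at PC=4 (depth now 0)
Event 15 (EXEC): [MAIN] PC=4: DEC 5 -> ACC=4
Event 16 (EXEC): [MAIN] PC=5: INC 3 -> ACC=7
Event 17 (EXEC): [MAIN] PC=6: INC 1 -> ACC=8
Event 18 (EXEC): [MAIN] PC=7: HALT

Answer: 8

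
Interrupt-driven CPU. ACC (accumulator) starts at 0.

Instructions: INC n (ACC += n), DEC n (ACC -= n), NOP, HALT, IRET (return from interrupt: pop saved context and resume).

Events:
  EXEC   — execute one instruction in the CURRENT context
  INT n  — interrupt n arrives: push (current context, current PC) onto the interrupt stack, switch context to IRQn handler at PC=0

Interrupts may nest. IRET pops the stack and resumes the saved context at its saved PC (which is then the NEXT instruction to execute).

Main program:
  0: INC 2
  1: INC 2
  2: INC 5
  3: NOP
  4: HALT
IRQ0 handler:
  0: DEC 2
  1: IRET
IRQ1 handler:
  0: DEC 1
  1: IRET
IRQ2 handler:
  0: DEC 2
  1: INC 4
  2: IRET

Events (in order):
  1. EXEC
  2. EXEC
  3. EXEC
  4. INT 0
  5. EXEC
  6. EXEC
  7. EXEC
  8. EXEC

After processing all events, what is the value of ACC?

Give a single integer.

Answer: 7

Derivation:
Event 1 (EXEC): [MAIN] PC=0: INC 2 -> ACC=2
Event 2 (EXEC): [MAIN] PC=1: INC 2 -> ACC=4
Event 3 (EXEC): [MAIN] PC=2: INC 5 -> ACC=9
Event 4 (INT 0): INT 0 arrives: push (MAIN, PC=3), enter IRQ0 at PC=0 (depth now 1)
Event 5 (EXEC): [IRQ0] PC=0: DEC 2 -> ACC=7
Event 6 (EXEC): [IRQ0] PC=1: IRET -> resume MAIN at PC=3 (depth now 0)
Event 7 (EXEC): [MAIN] PC=3: NOP
Event 8 (EXEC): [MAIN] PC=4: HALT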